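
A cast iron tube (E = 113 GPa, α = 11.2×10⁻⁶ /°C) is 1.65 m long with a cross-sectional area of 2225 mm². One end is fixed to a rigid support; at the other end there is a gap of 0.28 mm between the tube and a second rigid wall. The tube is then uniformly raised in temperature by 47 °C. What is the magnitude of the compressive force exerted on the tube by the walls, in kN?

Free thermal elongation = αΔT L = 11.2×10⁻⁶ × 47 × 1650 = 0.8686 mm.
After closing the 0.28 mm clearance, 0.8686 − 0.28 = 0.5886 mm of expansion remains to be suppressed by the wall.
Compatibility: PL/(AE) = 0.5886 mm, so σ = P/A = E × (0.5886/1650) = 40.31 MPa.
Force on the wall = σA = 40.31 × 2225 mm² = 89.68 kN.

P ≈ 89.7 kN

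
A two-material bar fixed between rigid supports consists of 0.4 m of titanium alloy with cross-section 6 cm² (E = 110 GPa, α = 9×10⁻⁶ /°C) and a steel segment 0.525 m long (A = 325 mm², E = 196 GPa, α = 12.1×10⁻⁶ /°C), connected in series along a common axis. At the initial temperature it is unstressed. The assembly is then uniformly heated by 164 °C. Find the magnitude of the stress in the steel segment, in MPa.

With the walls removed the bar would change length by δ_free = Σ αᵢΔT Lᵢ = 9×10⁻⁶×164×400 + 12.1×10⁻⁶×164×525 = 1.632 mm.
Since the ends are fixed, an axial force P builds up, equal in every segment, with P · Σ Lᵢ/(AᵢEᵢ) = δ_free.
The series flexibility is Σ Lᵢ/(AᵢEᵢ) = 400/(600×110×10³) + 525/(325×196×10³) = 1.43×10⁻⁵ mm/N.
So P = 1.632 / 1.43×10⁻⁵ = 114.1 kN, compressive.
σ_{steel} = P / A = 114100 / 325 = 351.1 MPa.

σ ≈ 351 MPa (compressive)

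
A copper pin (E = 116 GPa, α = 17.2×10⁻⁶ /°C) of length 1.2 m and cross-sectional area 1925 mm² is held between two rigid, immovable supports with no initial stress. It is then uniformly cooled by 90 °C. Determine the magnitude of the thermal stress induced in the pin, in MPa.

Because both ends are immovable the net strain is zero, and the suppressed thermal strain is αΔT = 17.2×10⁻⁶ × 90 = 1548×10⁻⁶.
The stress required to suppress this strain is σ = Eε = 116×10³ × 1548×10⁻⁶ = 179.6 MPa, tensile since the pin is trying to contract.

σ ≈ 180 MPa (tensile)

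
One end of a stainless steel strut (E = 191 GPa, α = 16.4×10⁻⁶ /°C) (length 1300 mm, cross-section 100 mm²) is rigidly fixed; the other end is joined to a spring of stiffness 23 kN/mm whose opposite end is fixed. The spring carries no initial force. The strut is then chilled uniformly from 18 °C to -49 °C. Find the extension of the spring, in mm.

If the spring were absent the strut would shorten by αΔT L = 16.4×10⁻⁶ × 67 × 1300 = 1.428 mm.
Let P be the tensile force in the spring. The strut extends elastically by PL/(AE) and the spring stretches by P/k; together these equal δ_free.
So P = δ_free / [L/(AE) + 1/k] = 1.428 / [ 1300/(100×191×10³) + 1/(23×10³) ].
P = 1.428 / 0.0001115 = 12810 N.
Spring extension = P/k = 12810/(23×10³) = 0.5568 mm.

δ ≈ 0.557 mm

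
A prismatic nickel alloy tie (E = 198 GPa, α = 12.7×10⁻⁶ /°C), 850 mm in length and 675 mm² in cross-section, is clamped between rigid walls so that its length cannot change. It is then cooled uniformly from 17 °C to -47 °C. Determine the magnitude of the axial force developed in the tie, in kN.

P ≈ 109 kN (tensile)

Full restraint means ε = 0, so the stress is σ = EαΔT = 198×10³ × 12.7×10⁻⁶ × 64 = 160.9 MPa.
P = AEαΔT = 675 × 198×10³ × 12.7×10⁻⁶ × 64 = 108.6 kN (tensile).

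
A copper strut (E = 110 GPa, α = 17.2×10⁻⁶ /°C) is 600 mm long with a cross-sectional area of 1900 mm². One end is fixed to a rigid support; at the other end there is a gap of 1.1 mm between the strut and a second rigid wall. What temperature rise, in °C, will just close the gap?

ΔT ≈ 107 °C

Contact occurs when the free expansion equals the gap: αΔT L = 1.1 mm.
So ΔT = g/(αL) = 1.1/(17.2×10⁻⁶ × 600) = 106.6 °C.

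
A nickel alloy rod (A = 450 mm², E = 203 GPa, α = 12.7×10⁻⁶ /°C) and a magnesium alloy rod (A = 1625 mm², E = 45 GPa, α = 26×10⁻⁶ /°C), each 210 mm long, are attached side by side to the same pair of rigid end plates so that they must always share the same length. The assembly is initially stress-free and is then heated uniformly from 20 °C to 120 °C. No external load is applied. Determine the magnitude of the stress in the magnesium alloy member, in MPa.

σ ≈ 33.2 MPa (compressive)

Equilibrium of a rigid end plate with no external load gives equal and opposite internal forces ±P in the two members. Since α_{magnesium alloy} > α_{nickel alloy}, heating drives the magnesium alloy into compression and the nickel alloy into tension.
Equating the net (thermal + elastic) strains gives |α₁ − α₂|·ΔT = P·[1/(A₁E₁) + 1/(A₂E₂)].
|α₁ − α₂|·ΔT = 13.3×10⁻⁶ × 100 = 0.00133.
1/(A₁E₁) + 1/(A₂E₂) = 1/(450×203×10³) + 1/(1625×45×10³) = 2.462×10⁻⁸ N⁻¹.
So P = 0.00133 / 2.462×10⁻⁸ = 54.02 kN.
σ_{magnesium alloy} = P/A₂ = 54020/1625 = 33.24 MPa, compressive.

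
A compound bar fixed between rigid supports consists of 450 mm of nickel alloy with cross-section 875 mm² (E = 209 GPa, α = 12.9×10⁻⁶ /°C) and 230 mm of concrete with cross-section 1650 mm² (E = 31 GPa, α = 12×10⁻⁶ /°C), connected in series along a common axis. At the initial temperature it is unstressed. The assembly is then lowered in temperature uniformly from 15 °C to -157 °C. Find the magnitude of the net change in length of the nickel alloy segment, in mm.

If the supports were absent, the total length change would be Σ αᵢΔT Lᵢ = 12.9×10⁻⁶×172×450 + 12×10⁻⁶×172×230 = 1.473 mm.
The walls prevent any net length change, so an axial force P (same in every segment) develops. Compatibility: P · Σ Lᵢ/(AᵢEᵢ) = δ_free.
The series flexibility is Σ Lᵢ/(AᵢEᵢ) = 450/(875×209×10³) + 230/(1650×31×10³) = 6.957×10⁻⁶ mm/N.
So P = 1.473 / 6.957×10⁻⁶ = 211.7 kN, tensile.
For the nickel alloy segment, free thermal change = 12.9×10⁻⁶×172×450 = 0.9985 mm and elastic change from P = 211700×450/(875×209×10³) = 0.521 mm; these oppose, so the net change is 0.477 mm (segment shortens).

|ΔL| ≈ 0.477 mm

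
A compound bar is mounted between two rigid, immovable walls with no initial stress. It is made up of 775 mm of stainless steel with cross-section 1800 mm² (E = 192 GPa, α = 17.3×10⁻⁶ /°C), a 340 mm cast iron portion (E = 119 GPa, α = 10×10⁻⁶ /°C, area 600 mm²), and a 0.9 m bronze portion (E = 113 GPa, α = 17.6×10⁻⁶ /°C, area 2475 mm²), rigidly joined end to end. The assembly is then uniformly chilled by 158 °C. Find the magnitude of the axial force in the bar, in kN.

P ≈ 505 kN (tensile)

Free thermal contraction of the whole bar: Σ αᵢΔT Lᵢ = 17.3×10⁻⁶×158×775 + 10×10⁻⁶×158×340 + 17.6×10⁻⁶×158×900 = 5.158 mm.
The rigid supports impose zero overall length change; the single axial force P common to all segments must satisfy P Σ Lᵢ/(AᵢEᵢ) = δ_free.
The series flexibility is Σ Lᵢ/(AᵢEᵢ) = 775/(1800×192×10³) + 340/(600×119×10³) + 900/(2475×113×10³) = 1.022×10⁻⁵ mm/N.
P = 5.158 / 1.022×10⁻⁵ = 504600 N = 504.6 kN, tensile.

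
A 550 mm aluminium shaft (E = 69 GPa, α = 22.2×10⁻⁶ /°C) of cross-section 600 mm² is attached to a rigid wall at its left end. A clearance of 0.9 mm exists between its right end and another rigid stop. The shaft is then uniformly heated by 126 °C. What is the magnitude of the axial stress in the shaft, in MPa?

σ ≈ 80.1 MPa (compressive)

If the wall were absent the shaft would grow by αΔT L = 22.2×10⁻⁶ × 126 × 550 = 1.538 mm.
This exceeds the 0.9 mm gap, so the wall pushes back. The portion of expansion that must be recovered elastically is δ_free − gap = 1.538 − 0.9 = 0.6385 mm.
Compatibility: PL/(AE) = 0.6385 mm, so σ = P/A = E × (0.6385/550) = 80.1 MPa.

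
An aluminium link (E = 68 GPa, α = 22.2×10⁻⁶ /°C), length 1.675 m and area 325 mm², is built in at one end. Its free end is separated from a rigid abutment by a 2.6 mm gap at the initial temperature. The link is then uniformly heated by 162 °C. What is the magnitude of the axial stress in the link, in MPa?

σ ≈ 139 MPa (compressive)

If the wall were absent the link would grow by αΔT L = 22.2×10⁻⁶ × 162 × 1675 = 6.024 mm.
The gap closes (δ_free > 2.6 mm) and the wall then resists a further 6.024 − 2.6 = 3.424 mm of expansion.
Compatibility: PL/(AE) = 3.424 mm, so σ = P/A = E × (3.424/1675) = 139 MPa.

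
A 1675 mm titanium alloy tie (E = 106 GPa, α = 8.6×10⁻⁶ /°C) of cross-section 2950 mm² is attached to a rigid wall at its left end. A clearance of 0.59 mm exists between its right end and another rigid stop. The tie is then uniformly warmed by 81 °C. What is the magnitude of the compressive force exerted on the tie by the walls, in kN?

Unrestrained expansion: δ_free = αΔT L = 8.6×10⁻⁶ × 81 × 1675 = 1.167 mm.
This exceeds the 0.59 mm gap, so the wall pushes back. The portion of expansion that must be recovered elastically is δ_free − gap = 1.167 − 0.59 = 0.5768 mm.
So σ = E(δ_free − g)/L = 106×10³ × 0.5768/1675 = 36.5 MPa.
Force on the wall = σA = 36.5 × 2950 mm² = 107.7 kN.

P ≈ 108 kN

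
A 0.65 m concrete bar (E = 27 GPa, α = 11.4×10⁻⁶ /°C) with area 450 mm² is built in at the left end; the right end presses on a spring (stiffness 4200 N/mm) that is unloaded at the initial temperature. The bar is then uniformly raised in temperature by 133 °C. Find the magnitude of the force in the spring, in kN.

P ≈ 3.38 kN

If the spring were absent the bar would lengthen by αΔT L = 11.4×10⁻⁶ × 133 × 650 = 0.9855 mm.
Let P be the compressive force at the spring. The bar shortens elastically by PL/(AE) and the spring compresses by P/k; together these equal δ_free.
P [ L/(AE) + 1/k ] = δ_free → P [ 650/(450×27×10³) + 1/(4200) ] = 0.9855.
P = 0.9855 / 0.0002916 = 3380 N.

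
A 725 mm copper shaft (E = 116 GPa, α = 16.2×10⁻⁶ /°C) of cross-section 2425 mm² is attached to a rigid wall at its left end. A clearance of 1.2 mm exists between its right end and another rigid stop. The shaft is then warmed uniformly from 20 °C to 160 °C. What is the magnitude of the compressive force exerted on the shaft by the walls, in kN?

Unrestrained expansion: δ_free = αΔT L = 16.2×10⁻⁶ × 140 × 725 = 1.644 mm.
After closing the 1.2 mm clearance, 1.644 − 1.2 = 0.4443 mm of expansion remains to be suppressed by the wall.
Compatibility: PL/(AE) = 0.4443 mm, so σ = P/A = E × (0.4443/725) = 71.09 MPa.
Force on the wall = σA = 71.09 × 2425 mm² = 172.4 kN.

P ≈ 172 kN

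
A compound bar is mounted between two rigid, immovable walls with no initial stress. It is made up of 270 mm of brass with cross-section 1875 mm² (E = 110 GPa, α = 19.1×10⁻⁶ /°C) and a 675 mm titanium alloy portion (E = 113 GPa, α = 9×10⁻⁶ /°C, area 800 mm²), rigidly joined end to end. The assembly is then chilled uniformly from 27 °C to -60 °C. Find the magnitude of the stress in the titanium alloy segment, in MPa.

σ ≈ 139 MPa (tensile)

With the walls removed the bar would change length by δ_free = Σ αᵢΔT Lᵢ = 19.1×10⁻⁶×87×270 + 9×10⁻⁶×87×675 = 0.9772 mm.
The walls prevent any net length change, so an axial force P (same in every segment) develops. Compatibility: P · Σ Lᵢ/(AᵢEᵢ) = δ_free.
Σ Lᵢ/(AᵢEᵢ) = 270/(1875×110×10³) + 675/(800×113×10³) = 8.776×10⁻⁶ mm/N.
P = 0.9772 / 8.776×10⁻⁶ = 111300 N = 111.3 kN, tensile.
σ_{titanium alloy} = P / A = 111300 / 800 = 139.2 MPa.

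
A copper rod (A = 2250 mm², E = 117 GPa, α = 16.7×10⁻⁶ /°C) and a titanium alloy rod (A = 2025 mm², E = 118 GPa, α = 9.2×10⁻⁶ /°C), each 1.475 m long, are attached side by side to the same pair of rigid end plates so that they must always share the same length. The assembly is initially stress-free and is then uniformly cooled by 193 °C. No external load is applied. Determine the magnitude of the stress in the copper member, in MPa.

σ ≈ 80.6 MPa (tensile)

Equilibrium of a rigid end plate with no external load gives equal and opposite internal forces ±P in the two members. Since α_{copper} > α_{titanium alloy}, cooling drives the copper into tension and the titanium alloy into compression.
Compatibility of the two members (thermal + elastic change equal): (α₁ − α₂)ΔT = P·[1/(A₁E₁) + 1/(A₂E₂)].
|α₁ − α₂|·ΔT = 7.5×10⁻⁶ × 193 = 0.001447.
1/(A₁E₁) + 1/(A₂E₂) = 1/(2250×117×10³) + 1/(2025×118×10³) = 7.984×10⁻⁹ N⁻¹.
P = 0.001447 / 7.984×10⁻⁹ = 181300 N = 181.3 kN.
σ_{copper} = P/A₁ = 181300/2250 = 80.58 MPa, tensile.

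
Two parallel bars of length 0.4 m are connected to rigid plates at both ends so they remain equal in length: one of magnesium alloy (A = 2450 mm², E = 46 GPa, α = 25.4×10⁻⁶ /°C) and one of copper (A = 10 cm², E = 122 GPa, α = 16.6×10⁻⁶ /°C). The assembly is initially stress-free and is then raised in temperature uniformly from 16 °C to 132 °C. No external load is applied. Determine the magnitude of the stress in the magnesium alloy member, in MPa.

The magnesium alloy has the larger α, so on heating it would change length more than the copper if both were free. The rigid plates force a common final length, so the magnesium alloy is put into compression and the copper into tension, with equal and opposite forces P (no external load).
Compatibility of the two members (thermal + elastic change equal): (α₁ − α₂)ΔT = P·[1/(A₁E₁) + 1/(A₂E₂)].
|α₁ − α₂|·ΔT = 8.8×10⁻⁶ × 116 = 0.001021.
1/(A₁E₁) + 1/(A₂E₂) = 1/(2450×46×10³) + 1/(1000×122×10³) = 1.707×10⁻⁸ N⁻¹.
So P = 0.001021 / 1.707×10⁻⁸ = 59.8 kN.
σ_{magnesium alloy} = P/A₁ = 59800/2450 = 24.41 MPa, compressive.

σ ≈ 24.4 MPa (compressive)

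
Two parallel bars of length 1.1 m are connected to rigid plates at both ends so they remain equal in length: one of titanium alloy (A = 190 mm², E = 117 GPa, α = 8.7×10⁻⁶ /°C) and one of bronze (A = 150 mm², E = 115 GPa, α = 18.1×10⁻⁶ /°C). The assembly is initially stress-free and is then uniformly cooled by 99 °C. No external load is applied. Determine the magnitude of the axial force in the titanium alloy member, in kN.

The bronze has the larger α, so on cooling it would change length more than the titanium alloy if both were free. The rigid plates force a common final length, so the bronze is put into tension and the titanium alloy into compression, with equal and opposite forces P (no external load).
Equating the net (thermal + elastic) strains gives |α₁ − α₂|·ΔT = P·[1/(A₁E₁) + 1/(A₂E₂)].
|α₁ − α₂|·ΔT = 9.4×10⁻⁶ × 99 = 0.0009306.
1/(A₁E₁) + 1/(A₂E₂) = 1/(190×117×10³) + 1/(150×115×10³) = 1.03×10⁻⁷ N⁻¹.
So P = 0.0009306 / 1.03×10⁻⁷ = 9.039 kN.

P ≈ 9.04 kN (compressive in the titanium alloy)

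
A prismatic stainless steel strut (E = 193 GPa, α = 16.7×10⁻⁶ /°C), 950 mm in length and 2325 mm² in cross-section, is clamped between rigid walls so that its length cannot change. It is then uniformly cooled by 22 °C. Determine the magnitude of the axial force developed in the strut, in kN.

P ≈ 165 kN (tensile)

Full restraint means ε = 0, so the stress is σ = EαΔT = 193×10³ × 16.7×10⁻⁶ × 22 = 70.91 MPa.
Axial force P = σA = 70.91 × 2325 = 164900 N = 164.9 kN, tensile.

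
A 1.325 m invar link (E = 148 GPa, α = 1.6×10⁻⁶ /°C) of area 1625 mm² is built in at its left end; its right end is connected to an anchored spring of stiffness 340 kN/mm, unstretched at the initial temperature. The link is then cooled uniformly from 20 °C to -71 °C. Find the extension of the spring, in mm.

The unrestrained thermal change is αΔT L = 1.6×10⁻⁶ × 91 × 1325 = 0.1929 mm.
With a force P in the spring, the elastic change of the link is PL/(AE) and that of the spring is P/k; compatibility requires their sum to equal δ_free.
So P = δ_free / [L/(AE) + 1/k] = 0.1929 / [ 1325/(1625×148×10³) + 1/(340×10³) ].
P = 0.1929 / 8.451×10⁻⁶ = 22830 N.
Spring extension = P/k = 22830/(340×10³) = 0.06715 mm.

δ ≈ 0.0671 mm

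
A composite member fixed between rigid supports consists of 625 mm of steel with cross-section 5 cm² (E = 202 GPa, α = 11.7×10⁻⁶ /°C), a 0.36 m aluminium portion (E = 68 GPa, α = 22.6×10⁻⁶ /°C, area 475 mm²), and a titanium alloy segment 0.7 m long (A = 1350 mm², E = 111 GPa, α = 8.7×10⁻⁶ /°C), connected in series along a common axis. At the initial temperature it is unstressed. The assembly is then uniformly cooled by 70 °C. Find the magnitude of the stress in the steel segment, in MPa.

Free thermal contraction of the whole bar: Σ αᵢΔT Lᵢ = 11.7×10⁻⁶×70×625 + 22.6×10⁻⁶×70×360 + 8.7×10⁻⁶×70×700 = 1.508 mm.
The walls prevent any net length change, so an axial force P (same in every segment) develops. Compatibility: P · Σ Lᵢ/(AᵢEᵢ) = δ_free.
The series flexibility is Σ Lᵢ/(AᵢEᵢ) = 625/(500×202×10³) + 360/(475×68×10³) + 700/(1350×111×10³) = 2.2×10⁻⁵ mm/N.
P = 1.508 / 2.2×10⁻⁵ = 68520 N = 68.52 kN, tensile.
σ_{steel} = P / A = 68520 / 500 = 137 MPa.

σ ≈ 137 MPa (tensile)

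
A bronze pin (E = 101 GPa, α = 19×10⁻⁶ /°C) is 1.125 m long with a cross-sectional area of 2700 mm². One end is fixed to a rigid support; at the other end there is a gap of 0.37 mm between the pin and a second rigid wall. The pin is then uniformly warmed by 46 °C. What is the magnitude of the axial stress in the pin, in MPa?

If the wall were absent the pin would grow by αΔT L = 19×10⁻⁶ × 46 × 1125 = 0.9832 mm.
After closing the 0.37 mm clearance, 0.9832 − 0.37 = 0.6132 mm of expansion remains to be suppressed by the wall.
That suppressed elongation corresponds to σ = E·Δ/L = 101×10³ × 0.6132/1125 = 55.06 MPa.

σ ≈ 55.1 MPa (compressive)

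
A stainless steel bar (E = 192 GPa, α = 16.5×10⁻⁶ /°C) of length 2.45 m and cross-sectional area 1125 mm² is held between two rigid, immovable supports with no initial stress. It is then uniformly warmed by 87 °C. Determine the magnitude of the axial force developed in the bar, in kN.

The ends cannot move, so σ = EαΔT = 192×10³ × 16.5×10⁻⁶ × 87 = 275.6 MPa.
Axial force P = σA = 275.6 × 1125 = 310100 N = 310.1 kN, compressive.

P ≈ 310 kN (compressive)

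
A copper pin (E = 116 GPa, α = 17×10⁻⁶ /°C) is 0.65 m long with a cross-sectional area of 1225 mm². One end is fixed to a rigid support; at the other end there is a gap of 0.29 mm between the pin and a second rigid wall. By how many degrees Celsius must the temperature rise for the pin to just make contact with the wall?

Contact occurs when the free expansion equals the gap: αΔT L = 0.29 mm.
ΔT = 0.29 / (17×10⁻⁶ × 650) = 26.24 °C.

ΔT ≈ 26.2 °C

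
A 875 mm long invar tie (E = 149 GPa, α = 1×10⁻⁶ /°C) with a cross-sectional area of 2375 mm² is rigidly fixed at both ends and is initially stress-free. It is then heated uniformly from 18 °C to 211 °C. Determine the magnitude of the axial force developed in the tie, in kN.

P ≈ 68.3 kN (compressive)

Full restraint means ε = 0, so the stress is σ = EαΔT = 149×10³ × 1×10⁻⁶ × 193 = 28.76 MPa.
Axial force P = σA = 28.76 × 2375 = 68300 N = 68.3 kN, compressive.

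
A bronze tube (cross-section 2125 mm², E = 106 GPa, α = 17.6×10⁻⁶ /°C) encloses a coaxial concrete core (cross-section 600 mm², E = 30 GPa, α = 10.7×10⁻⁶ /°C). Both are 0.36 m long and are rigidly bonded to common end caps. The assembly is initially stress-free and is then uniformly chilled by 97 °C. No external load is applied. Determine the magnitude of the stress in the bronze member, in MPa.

σ ≈ 5.25 MPa (tensile)

Equilibrium of a rigid end plate with no external load gives equal and opposite internal forces ±P in the two members. Since α_{bronze} > α_{concrete}, cooling drives the bronze into tension and the concrete into compression.
Compatibility of the two members (thermal + elastic change equal): (α₁ − α₂)ΔT = P·[1/(A₁E₁) + 1/(A₂E₂)].
|α₁ − α₂|·ΔT = 6.9×10⁻⁶ × 97 = 0.0006693.
1/(A₁E₁) + 1/(A₂E₂) = 1/(2125×106×10³) + 1/(600×30×10³) = 6×10⁻⁸ N⁻¹.
So P = 0.0006693 / 6×10⁻⁸ = 11.16 kN.
σ_{bronze} = P/A₁ = 11160/2125 = 5.25 MPa, tensile.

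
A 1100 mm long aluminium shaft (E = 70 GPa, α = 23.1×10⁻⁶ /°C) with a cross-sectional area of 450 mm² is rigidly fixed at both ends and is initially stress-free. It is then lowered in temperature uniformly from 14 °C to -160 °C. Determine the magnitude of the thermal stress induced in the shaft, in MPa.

σ ≈ 281 MPa (tensile)

Because both ends are immovable the net strain is zero, and the suppressed thermal strain is αΔT = 23.1×10⁻⁶ × 174 = 4019.4×10⁻⁶.
The stress required to suppress this strain is σ = Eε = 70×10³ × 4019.4×10⁻⁶ = 281.4 MPa, tensile since the shaft is trying to contract.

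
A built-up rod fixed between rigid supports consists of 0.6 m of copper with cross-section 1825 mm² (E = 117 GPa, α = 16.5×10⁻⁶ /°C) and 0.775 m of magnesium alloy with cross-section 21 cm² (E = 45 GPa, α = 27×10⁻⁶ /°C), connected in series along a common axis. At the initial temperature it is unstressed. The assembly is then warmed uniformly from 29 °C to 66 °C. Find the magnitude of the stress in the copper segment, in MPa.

If the supports were absent, the total length change would be Σ αᵢΔT Lᵢ = 16.5×10⁻⁶×37×600 + 27×10⁻⁶×37×775 = 1.141 mm.
The rigid supports impose zero overall length change; the single axial force P common to all segments must satisfy P Σ Lᵢ/(AᵢEᵢ) = δ_free.
Σ Lᵢ/(AᵢEᵢ) = 600/(1825×117×10³) + 775/(2100×45×10³) = 1.101×10⁻⁵ mm/N.
Hence P = δ_free / Σ(L/AE) = 1.141/1.101×10⁻⁵ = 103.6 kN (compressive).
σ_{copper} = P / A = 103600 / 1825 = 56.76 MPa.

σ ≈ 56.8 MPa (compressive)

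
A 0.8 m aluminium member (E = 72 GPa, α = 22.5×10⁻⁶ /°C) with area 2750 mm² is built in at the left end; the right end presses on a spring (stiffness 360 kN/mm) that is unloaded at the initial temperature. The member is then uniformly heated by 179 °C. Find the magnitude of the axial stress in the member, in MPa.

σ ≈ 172 MPa (compressive)

Free thermal expansion: δ_free = αΔT L = 22.5×10⁻⁶ × 179 × 800 = 3.222 mm.
Let P be the compressive force at the spring. The member shortens elastically by PL/(AE) and the spring compresses by P/k; together these equal δ_free.
P [ L/(AE) + 1/k ] = δ_free → P [ 800/(2750×72×10³) + 1/(360×10³) ] = 3.222.
P = 3.222 / 6.818×10⁻⁶ = 472600 N.
σ = P/A = 472600/2750 = 171.8 MPa.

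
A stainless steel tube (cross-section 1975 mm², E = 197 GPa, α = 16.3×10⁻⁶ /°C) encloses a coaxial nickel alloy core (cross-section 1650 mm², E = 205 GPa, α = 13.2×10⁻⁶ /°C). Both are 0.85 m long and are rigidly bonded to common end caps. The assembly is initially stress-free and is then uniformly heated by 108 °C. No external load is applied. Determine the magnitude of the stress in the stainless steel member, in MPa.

σ ≈ 30.7 MPa (compressive)

Both members must finish at the same length. With the larger α, the stainless steel tends to over-expand; the plates restrain it, putting the stainless steel in compression and the nickel alloy in tension. With no external load the two internal forces are equal and opposite, magnitude P.
Equating the net (thermal + elastic) strains gives |α₁ − α₂|·ΔT = P·[1/(A₁E₁) + 1/(A₂E₂)].
|α₁ − α₂|·ΔT = 3.1×10⁻⁶ × 108 = 0.0003348.
1/(A₁E₁) + 1/(A₂E₂) = 1/(1975×197×10³) + 1/(1650×205×10³) = 5.527×10⁻⁹ N⁻¹.
P = 0.0003348 / 5.527×10⁻⁹ = 60580 N = 60.58 kN.
σ_{stainless steel} = P/A₁ = 60580/1975 = 30.67 MPa, compressive.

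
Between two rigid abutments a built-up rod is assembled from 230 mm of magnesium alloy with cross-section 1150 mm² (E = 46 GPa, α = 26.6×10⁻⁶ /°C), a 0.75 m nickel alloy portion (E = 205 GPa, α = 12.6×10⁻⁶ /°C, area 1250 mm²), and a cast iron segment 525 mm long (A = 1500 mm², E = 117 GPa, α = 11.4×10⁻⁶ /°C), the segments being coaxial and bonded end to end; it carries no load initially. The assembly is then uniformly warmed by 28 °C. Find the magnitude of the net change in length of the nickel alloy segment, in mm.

|ΔL| ≈ 0.0925 mm

With the walls removed the bar would change length by δ_free = Σ αᵢΔT Lᵢ = 26.6×10⁻⁶×28×230 + 12.6×10⁻⁶×28×750 + 11.4×10⁻⁶×28×525 = 0.6035 mm.
Since the ends are fixed, an axial force P builds up, equal in every segment, with P · Σ Lᵢ/(AᵢEᵢ) = δ_free.
Σ Lᵢ/(AᵢEᵢ) = 230/(1150×46×10³) + 750/(1250×205×10³) + 525/(1500×117×10³) = 1.027×10⁻⁵ mm/N.
Hence P = δ_free / Σ(L/AE) = 0.6035/1.027×10⁻⁵ = 58.78 kN (compressive).
For the nickel alloy segment, free thermal change = 12.6×10⁻⁶×28×750 = 0.2646 mm and elastic change from P = 58780×750/(1250×205×10³) = 0.1721 mm; these oppose, so the net change is 0.0925 mm (segment lengthens).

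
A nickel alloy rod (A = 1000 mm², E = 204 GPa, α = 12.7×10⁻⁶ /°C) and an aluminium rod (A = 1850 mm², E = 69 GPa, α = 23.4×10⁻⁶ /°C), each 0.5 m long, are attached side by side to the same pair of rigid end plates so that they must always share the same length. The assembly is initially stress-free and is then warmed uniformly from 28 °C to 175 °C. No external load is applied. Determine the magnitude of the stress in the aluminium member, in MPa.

σ ≈ 66.8 MPa (compressive)

Equilibrium of a rigid end plate with no external load gives equal and opposite internal forces ±P in the two members. Since α_{aluminium} > α_{nickel alloy}, heating drives the aluminium into compression and the nickel alloy into tension.
Compatibility of the two members (thermal + elastic change equal): (α₁ − α₂)ΔT = P·[1/(A₁E₁) + 1/(A₂E₂)].
|α₁ − α₂|·ΔT = 10.7×10⁻⁶ × 147 = 0.001573.
1/(A₁E₁) + 1/(A₂E₂) = 1/(1000×204×10³) + 1/(1850×69×10³) = 1.274×10⁻⁸ N⁻¹.
So P = 0.001573 / 1.274×10⁻⁸ = 123.5 kN.
σ_{aluminium} = P/A₂ = 123500/1850 = 66.76 MPa, compressive.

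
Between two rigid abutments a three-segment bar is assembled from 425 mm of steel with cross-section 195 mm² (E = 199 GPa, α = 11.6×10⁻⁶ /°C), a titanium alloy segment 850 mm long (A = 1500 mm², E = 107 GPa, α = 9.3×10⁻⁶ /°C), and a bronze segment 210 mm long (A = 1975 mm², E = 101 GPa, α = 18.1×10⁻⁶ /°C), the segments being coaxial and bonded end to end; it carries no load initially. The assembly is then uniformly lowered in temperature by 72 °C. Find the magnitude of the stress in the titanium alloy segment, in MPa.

σ ≈ 46.2 MPa (tensile)

With the walls removed the bar would change length by δ_free = Σ αᵢΔT Lᵢ = 11.6×10⁻⁶×72×425 + 9.3×10⁻⁶×72×850 + 18.1×10⁻⁶×72×210 = 1.198 mm.
The walls prevent any net length change, so an axial force P (same in every segment) develops. Compatibility: P · Σ Lᵢ/(AᵢEᵢ) = δ_free.
Σ Lᵢ/(AᵢEᵢ) = 425/(195×199×10³) + 850/(1500×107×10³) + 210/(1975×101×10³) = 1.73×10⁻⁵ mm/N.
Hence P = δ_free / Σ(L/AE) = 1.198/1.73×10⁻⁵ = 69.23 kN (tensile).
σ_{titanium alloy} = P / A = 69230 / 1500 = 46.16 MPa.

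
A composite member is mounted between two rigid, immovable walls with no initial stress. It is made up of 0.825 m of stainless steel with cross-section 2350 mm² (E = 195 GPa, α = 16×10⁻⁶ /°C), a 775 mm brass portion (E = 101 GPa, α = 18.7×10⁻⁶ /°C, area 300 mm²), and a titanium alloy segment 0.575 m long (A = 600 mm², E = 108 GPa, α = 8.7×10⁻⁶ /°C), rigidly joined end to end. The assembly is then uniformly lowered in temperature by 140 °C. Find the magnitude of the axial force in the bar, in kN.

P ≈ 126 kN (tensile)

With the walls removed the bar would change length by δ_free = Σ αᵢΔT Lᵢ = 16×10⁻⁶×140×825 + 18.7×10⁻⁶×140×775 + 8.7×10⁻⁶×140×575 = 4.577 mm.
Since the ends are fixed, an axial force P builds up, equal in every segment, with P · Σ Lᵢ/(AᵢEᵢ) = δ_free.
Σ Lᵢ/(AᵢEᵢ) = 825/(2350×195×10³) + 775/(300×101×10³) + 575/(600×108×10³) = 3.625×10⁻⁵ mm/N.
P = 4.577 / 3.625×10⁻⁵ = 126300 N = 126.3 kN, tensile.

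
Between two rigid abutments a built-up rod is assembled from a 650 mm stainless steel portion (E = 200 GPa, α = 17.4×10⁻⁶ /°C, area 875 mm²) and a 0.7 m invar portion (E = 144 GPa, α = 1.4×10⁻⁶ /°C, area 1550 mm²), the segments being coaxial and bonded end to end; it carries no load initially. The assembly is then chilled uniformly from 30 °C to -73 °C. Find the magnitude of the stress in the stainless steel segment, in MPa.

σ ≈ 211 MPa (tensile)

If the supports were absent, the total length change would be Σ αᵢΔT Lᵢ = 17.4×10⁻⁶×103×650 + 1.4×10⁻⁶×103×700 = 1.266 mm.
The walls prevent any net length change, so an axial force P (same in every segment) develops. Compatibility: P · Σ Lᵢ/(AᵢEᵢ) = δ_free.
Σ Lᵢ/(AᵢEᵢ) = 650/(875×200×10³) + 700/(1550×144×10³) = 6.85×10⁻⁶ mm/N.
Hence P = δ_free / Σ(L/AE) = 1.266/6.85×10⁻⁶ = 184.8 kN (tensile).
σ_{stainless steel} = P / A = 184800 / 875 = 211.2 MPa.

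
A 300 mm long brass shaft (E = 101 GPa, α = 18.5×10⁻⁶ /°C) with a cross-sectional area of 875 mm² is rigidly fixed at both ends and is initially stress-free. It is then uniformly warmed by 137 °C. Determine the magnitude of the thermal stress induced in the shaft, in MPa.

σ ≈ 256 MPa (compressive)

The supports are rigid, so the total axial strain is zero. The restrained thermal strain is ε = αΔT = 18.5×10⁻⁶ × 137 = 2534.5×10⁻⁶.
σ = EαΔT = 101×10³ × 18.5×10⁻⁶ × 137 = 256 MPa (compressive; the shaft is trying to expand).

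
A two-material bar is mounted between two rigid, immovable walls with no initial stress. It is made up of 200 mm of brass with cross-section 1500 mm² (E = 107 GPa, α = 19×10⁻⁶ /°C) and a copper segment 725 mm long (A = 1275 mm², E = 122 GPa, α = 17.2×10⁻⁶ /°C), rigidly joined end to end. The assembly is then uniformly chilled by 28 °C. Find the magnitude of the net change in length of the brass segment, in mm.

If the supports were absent, the total length change would be Σ αᵢΔT Lᵢ = 19×10⁻⁶×28×200 + 17.2×10⁻⁶×28×725 = 0.4556 mm.
The rigid supports impose zero overall length change; the single axial force P common to all segments must satisfy P Σ Lᵢ/(AᵢEᵢ) = δ_free.
Σ Lᵢ/(AᵢEᵢ) = 200/(1500×107×10³) + 725/(1275×122×10³) = 5.907×10⁻⁶ mm/N.
Hence P = δ_free / Σ(L/AE) = 0.4556/5.907×10⁻⁶ = 77.12 kN (tensile).
For the brass segment, free thermal change = 19×10⁻⁶×28×200 = 0.1064 mm and elastic change from P = 77120×200/(1500×107×10³) = 0.0961 mm; these oppose, so the net change is 0.0103 mm (segment shortens).

|ΔL| ≈ 0.0103 mm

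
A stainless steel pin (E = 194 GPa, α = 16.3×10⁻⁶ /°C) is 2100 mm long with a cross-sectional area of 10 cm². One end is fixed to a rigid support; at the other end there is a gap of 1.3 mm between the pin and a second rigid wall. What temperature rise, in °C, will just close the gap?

Contact occurs when the free expansion equals the gap: αΔT L = 1.3 mm.
So ΔT = g/(αL) = 1.3/(16.3×10⁻⁶ × 2100) = 37.98 °C.

ΔT ≈ 38 °C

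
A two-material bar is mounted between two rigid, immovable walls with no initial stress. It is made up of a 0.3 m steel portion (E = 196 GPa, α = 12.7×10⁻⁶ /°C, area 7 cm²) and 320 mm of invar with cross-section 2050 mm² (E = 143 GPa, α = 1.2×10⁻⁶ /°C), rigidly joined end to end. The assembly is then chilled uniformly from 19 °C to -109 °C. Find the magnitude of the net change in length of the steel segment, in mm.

Free thermal contraction of the whole bar: Σ αᵢΔT Lᵢ = 12.7×10⁻⁶×128×300 + 1.2×10⁻⁶×128×320 = 0.5368 mm.
Since the ends are fixed, an axial force P builds up, equal in every segment, with P · Σ Lᵢ/(AᵢEᵢ) = δ_free.
Σ Lᵢ/(AᵢEᵢ) = 300/(700×196×10³) + 320/(2050×143×10³) = 3.278×10⁻⁶ mm/N.
So P = 0.5368 / 3.278×10⁻⁶ = 163.8 kN, tensile.
For the steel segment, free thermal change = 12.7×10⁻⁶×128×300 = 0.4877 mm and elastic change from P = 163800×300/(700×196×10³) = 0.3581 mm; these oppose, so the net change is 0.13 mm (segment shortens).

|ΔL| ≈ 0.13 mm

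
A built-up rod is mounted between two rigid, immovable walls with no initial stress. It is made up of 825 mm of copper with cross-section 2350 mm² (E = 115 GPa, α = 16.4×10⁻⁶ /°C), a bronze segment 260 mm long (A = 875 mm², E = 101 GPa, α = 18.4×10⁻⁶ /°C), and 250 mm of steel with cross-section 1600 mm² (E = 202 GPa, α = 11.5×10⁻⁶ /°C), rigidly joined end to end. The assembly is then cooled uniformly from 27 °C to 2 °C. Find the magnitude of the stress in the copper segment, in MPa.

If the supports were absent, the total length change would be Σ αᵢΔT Lᵢ = 16.4×10⁻⁶×25×825 + 18.4×10⁻⁶×25×260 + 11.5×10⁻⁶×25×250 = 0.5297 mm.
Since the ends are fixed, an axial force P builds up, equal in every segment, with P · Σ Lᵢ/(AᵢEᵢ) = δ_free.
Σ Lᵢ/(AᵢEᵢ) = 825/(2350×115×10³) + 260/(875×101×10³) + 250/(1600×202×10³) = 6.768×10⁻⁶ mm/N.
P = 0.5297 / 6.768×10⁻⁶ = 78270 N = 78.27 kN, tensile.
σ_{copper} = P / A = 78270 / 2350 = 33.3 MPa.

σ ≈ 33.3 MPa (tensile)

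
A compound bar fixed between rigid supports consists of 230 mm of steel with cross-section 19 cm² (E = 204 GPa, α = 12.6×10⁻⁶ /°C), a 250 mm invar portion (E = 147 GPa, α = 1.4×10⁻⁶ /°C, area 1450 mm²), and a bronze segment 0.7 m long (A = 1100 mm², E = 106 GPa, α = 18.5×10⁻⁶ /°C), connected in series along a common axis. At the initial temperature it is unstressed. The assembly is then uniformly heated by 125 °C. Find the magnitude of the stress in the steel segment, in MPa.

σ ≈ 137 MPa (compressive)

If the supports were absent, the total length change would be Σ αᵢΔT Lᵢ = 12.6×10⁻⁶×125×230 + 1.4×10⁻⁶×125×250 + 18.5×10⁻⁶×125×700 = 2.025 mm.
Since the ends are fixed, an axial force P builds up, equal in every segment, with P · Σ Lᵢ/(AᵢEᵢ) = δ_free.
The series flexibility is Σ Lᵢ/(AᵢEᵢ) = 230/(1900×204×10³) + 250/(1450×147×10³) + 700/(1100×106×10³) = 7.77×10⁻⁶ mm/N.
Hence P = δ_free / Σ(L/AE) = 2.025/7.77×10⁻⁶ = 260.6 kN (compressive).
σ_{steel} = P / A = 260600 / 1900 = 137.2 MPa.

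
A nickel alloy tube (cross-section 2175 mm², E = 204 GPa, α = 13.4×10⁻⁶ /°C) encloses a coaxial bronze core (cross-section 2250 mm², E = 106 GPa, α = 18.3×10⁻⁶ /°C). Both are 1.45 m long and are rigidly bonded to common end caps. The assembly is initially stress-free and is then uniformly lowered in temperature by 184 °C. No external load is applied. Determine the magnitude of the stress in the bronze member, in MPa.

σ ≈ 62.2 MPa (tensile)

The bronze has the larger α, so on cooling it would change length more than the nickel alloy if both were free. The rigid plates force a common final length, so the bronze is put into tension and the nickel alloy into compression, with equal and opposite forces P (no external load).
Setting the final lengths equal and cancelling L: (α₁ − α₂)ΔT = P/(A₁E₁) + P/(A₂E₂).
|α₁ − α₂|·ΔT = 4.9×10⁻⁶ × 184 = 0.0009016.
1/(A₁E₁) + 1/(A₂E₂) = 1/(2175×204×10³) + 1/(2250×106×10³) = 6.447×10⁻⁹ N⁻¹.
So P = 0.0009016 / 6.447×10⁻⁹ = 139.9 kN.
σ_{bronze} = P/A₂ = 139900/2250 = 62.16 MPa, tensile.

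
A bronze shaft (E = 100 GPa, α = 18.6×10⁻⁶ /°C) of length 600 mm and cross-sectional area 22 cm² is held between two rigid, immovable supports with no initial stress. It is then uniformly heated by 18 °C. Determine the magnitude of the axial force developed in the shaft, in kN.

With zero net strain, σ = E·αΔT = 100 GPa × 18.6×10⁻⁶ × 18 = 33.48 MPa.
Axial force P = σA = 33.48 × 2200 = 73660 N = 73.66 kN, compressive.

P ≈ 73.7 kN (compressive)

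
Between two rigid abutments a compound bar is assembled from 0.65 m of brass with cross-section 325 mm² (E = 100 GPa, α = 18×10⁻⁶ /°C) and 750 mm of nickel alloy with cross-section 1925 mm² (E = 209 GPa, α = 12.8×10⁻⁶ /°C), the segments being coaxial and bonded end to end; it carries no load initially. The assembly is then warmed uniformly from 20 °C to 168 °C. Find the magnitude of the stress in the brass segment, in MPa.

σ ≈ 444 MPa (compressive)

Free thermal expansion of the whole bar: Σ αᵢΔT Lᵢ = 18×10⁻⁶×148×650 + 12.8×10⁻⁶×148×750 = 3.152 mm.
The walls prevent any net length change, so an axial force P (same in every segment) develops. Compatibility: P · Σ Lᵢ/(AᵢEᵢ) = δ_free.
Σ Lᵢ/(AᵢEᵢ) = 650/(325×100×10³) + 750/(1925×209×10³) = 2.186×10⁻⁵ mm/N.
Hence P = δ_free / Σ(L/AE) = 3.152/2.186×10⁻⁵ = 144.2 kN (compressive).
σ_{brass} = P / A = 144200 / 325 = 443.6 MPa.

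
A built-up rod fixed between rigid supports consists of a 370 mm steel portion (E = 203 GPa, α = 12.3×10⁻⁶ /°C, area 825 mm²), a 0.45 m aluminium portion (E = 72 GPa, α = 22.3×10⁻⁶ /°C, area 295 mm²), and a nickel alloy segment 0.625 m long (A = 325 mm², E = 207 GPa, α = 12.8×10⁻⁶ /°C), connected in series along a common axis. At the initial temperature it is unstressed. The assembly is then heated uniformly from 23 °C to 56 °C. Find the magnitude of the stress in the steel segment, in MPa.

If the supports were absent, the total length change would be Σ αᵢΔT Lᵢ = 12.3×10⁻⁶×33×370 + 22.3×10⁻⁶×33×450 + 12.8×10⁻⁶×33×625 = 0.7453 mm.
Since the ends are fixed, an axial force P builds up, equal in every segment, with P · Σ Lᵢ/(AᵢEᵢ) = δ_free.
The series flexibility is Σ Lᵢ/(AᵢEᵢ) = 370/(825×203×10³) + 450/(295×72×10³) + 625/(325×207×10³) = 3.269×10⁻⁵ mm/N.
So P = 0.7453 / 3.269×10⁻⁵ = 22.8 kN, compressive.
σ_{steel} = P / A = 22800 / 825 = 27.64 MPa.

σ ≈ 27.6 MPa (compressive)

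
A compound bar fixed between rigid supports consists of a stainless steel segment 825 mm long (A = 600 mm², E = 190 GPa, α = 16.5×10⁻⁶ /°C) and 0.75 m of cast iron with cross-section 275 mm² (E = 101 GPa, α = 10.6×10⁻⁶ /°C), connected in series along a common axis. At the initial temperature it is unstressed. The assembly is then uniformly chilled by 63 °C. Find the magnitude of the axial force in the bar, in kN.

With the walls removed the bar would change length by δ_free = Σ αᵢΔT Lᵢ = 16.5×10⁻⁶×63×825 + 10.6×10⁻⁶×63×750 = 1.358 mm.
Since the ends are fixed, an axial force P builds up, equal in every segment, with P · Σ Lᵢ/(AᵢEᵢ) = δ_free.
Σ Lᵢ/(AᵢEᵢ) = 825/(600×190×10³) + 750/(275×101×10³) = 3.424×10⁻⁵ mm/N.
Hence P = δ_free / Σ(L/AE) = 1.358/3.424×10⁻⁵ = 39.67 kN (tensile).

P ≈ 39.7 kN (tensile)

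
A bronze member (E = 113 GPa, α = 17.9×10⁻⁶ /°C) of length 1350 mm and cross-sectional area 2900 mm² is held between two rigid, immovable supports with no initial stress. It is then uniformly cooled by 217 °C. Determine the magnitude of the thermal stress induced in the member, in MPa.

σ ≈ 439 MPa (tensile)

The supports are rigid, so the total axial strain is zero. The restrained thermal strain is ε = αΔT = 17.9×10⁻⁶ × 217 = 3884.3×10⁻⁶.
Hence σ = E·αΔT = 113×10³ × 3884.3×10⁻⁶ = 438.9 MPa, tensile.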